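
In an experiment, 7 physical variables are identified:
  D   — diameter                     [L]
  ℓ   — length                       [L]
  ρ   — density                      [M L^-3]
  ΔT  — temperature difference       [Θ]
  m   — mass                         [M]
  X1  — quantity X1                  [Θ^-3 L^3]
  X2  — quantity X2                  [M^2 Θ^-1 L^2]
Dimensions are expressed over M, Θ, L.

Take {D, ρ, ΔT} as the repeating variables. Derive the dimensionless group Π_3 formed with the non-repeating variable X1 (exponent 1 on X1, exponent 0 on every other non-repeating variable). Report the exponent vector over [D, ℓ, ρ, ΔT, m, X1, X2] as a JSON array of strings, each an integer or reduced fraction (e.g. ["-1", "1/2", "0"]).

Dimensional matrix (M×Θ×L by D×ℓ×ρ×ΔT×m×X1×X2):
  M: [ 0  0  1  0  1  0  2]
  Θ: [ 0  0  0  1  0 -3 -1]
  L: [ 1  1 -3  0  0  3  2]
Echelon form has 3 nonzero rows (pivots: D,ρ,ΔT)
Repeat: D,ρ,ΔT; free: ℓ,m,X1,X2
RREF:
  r0: [   1    1    0    0    3    3    8]
  r1: [   0    0    1    0    1    0    2]
  r2: [   0    0    0    1    0   -3   -1]
Fix exponent of X1 at 1, ℓ at 0, m at 0, X2 at 0; solve each RREF row for its pivot's exponent:
  r0: exp(D) + (3)·1 = 0 ⇒ exp(D) = -3
  r1: exp(ρ) + (0)·1 = 0 ⇒ exp(ρ) = 0
  r2: exp(ΔT) + (-3)·1 = 0 ⇒ exp(ΔT) = 3
Π_3 = D^-3 · ΔT^3 · X1

["-3", "0", "0", "3", "0", "1", "0"]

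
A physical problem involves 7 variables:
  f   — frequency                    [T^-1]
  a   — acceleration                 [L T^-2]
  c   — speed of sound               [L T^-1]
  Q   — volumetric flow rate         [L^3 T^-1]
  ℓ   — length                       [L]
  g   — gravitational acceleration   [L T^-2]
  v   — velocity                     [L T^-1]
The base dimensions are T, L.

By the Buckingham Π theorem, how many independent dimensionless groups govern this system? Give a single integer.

5

Exponent matrix [T,L] × [f,a,c,Q,ℓ,g,v]:
  T: [-1 -2 -1 -1  0 -2 -1]
  L: [ 0  1  1  3  1  1  1]
Row reduction gives pivot columns f,a; rank = 2
n=7, r=2 ⇒ 5 dimensionless groups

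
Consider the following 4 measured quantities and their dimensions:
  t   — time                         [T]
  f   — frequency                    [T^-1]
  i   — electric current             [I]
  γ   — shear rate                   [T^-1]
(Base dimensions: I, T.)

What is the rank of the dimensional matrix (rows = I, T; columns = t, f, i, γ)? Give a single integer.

2

Write exponents as rows I,T / cols t,f,i,γ:
  I: [ 0  0  1  0]
  T: [ 1 -1  0 -1]
Row reduction gives pivot columns t,i; rank = 2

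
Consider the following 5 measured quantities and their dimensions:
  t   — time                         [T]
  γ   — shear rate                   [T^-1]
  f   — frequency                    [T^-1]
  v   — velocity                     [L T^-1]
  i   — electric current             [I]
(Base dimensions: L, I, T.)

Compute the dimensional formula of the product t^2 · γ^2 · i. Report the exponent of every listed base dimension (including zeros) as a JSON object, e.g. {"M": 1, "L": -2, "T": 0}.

Dimensional matrix (L×I×T by t×γ×f×v×i):
  L: [ 0  0  0  1  0]
  I: [ 0  0  0  0  1]
  T: [ 1 -1 -1 -1  0]
  [L]: (2)·0+(2)·0+(1)·0 = 0
  [I]: (2)·0+(2)·0+(1)·1 = 1
  [T]: (2)·1+(2)·-1+(1)·0 = 0
⇒ I

{"L": 0, "I": 1, "T": 0}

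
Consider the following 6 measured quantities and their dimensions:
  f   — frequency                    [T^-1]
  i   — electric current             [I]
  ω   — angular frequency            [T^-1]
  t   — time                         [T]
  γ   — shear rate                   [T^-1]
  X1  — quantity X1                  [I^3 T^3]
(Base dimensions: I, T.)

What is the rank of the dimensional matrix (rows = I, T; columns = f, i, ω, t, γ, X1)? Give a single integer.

Dimensional matrix (I×T by f×i×ω×t×γ×X1):
  I: [ 0  1  0  0  0  3]
  T: [-1  0 -1  1 -1  3]
RREF → pivots at {f,i} ⇒ r = 2

2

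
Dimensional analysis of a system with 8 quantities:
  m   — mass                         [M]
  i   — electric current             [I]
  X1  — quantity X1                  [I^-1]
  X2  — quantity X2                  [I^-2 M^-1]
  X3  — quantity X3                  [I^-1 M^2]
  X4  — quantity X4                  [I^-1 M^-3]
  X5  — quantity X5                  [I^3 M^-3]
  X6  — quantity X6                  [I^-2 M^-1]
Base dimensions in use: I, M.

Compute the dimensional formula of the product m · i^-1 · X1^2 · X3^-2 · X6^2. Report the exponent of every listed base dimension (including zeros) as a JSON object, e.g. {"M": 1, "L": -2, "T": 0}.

Write exponents as rows I,M / cols m,i,X1,X2,X3,X4,X5,X6:
  I: [ 0  1 -1 -2 -1 -1  3 -2]
  M: [ 1  0  0 -1  2 -3 -3 -1]
  [I]: (1)·0+(-1)·1+(2)·-1+(-2)·-1+(2)·-2 = -5
  [M]: (1)·1+(-1)·0+(2)·0+(-2)·2+(2)·-1 = -5
⇒ I^-5 M^-5

{"I": -5, "M": -5}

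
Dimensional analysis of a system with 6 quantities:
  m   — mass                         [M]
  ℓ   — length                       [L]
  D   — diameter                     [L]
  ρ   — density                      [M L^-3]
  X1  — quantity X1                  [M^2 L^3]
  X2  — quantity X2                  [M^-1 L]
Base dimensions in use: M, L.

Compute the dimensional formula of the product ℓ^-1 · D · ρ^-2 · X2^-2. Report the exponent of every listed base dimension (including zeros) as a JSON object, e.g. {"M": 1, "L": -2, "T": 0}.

Exponent matrix [M,L] × [m,ℓ,D,ρ,X1,X2]:
  M: [ 1  0  0  1  2 -1]
  L: [ 0  1  1 -3  3  1]
  [M]: (-1)·0+(1)·0+(-2)·1+(-2)·-1 = 0
  [L]: (-1)·1+(1)·1+(-2)·-3+(-2)·1 = 4
⇒ L^4

{"M": 0, "L": 4}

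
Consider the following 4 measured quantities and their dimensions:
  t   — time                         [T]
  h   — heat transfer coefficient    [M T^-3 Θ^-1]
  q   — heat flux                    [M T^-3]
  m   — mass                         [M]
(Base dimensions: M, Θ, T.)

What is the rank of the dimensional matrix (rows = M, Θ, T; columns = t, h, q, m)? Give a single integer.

Dimensional matrix (M×Θ×T by t×h×q×m):
  M: [ 0  1  1  1]
  Θ: [ 0 -1  0  0]
  T: [ 1 -3 -3  0]
Row reduction gives pivot columns t,h,q; rank = 3

3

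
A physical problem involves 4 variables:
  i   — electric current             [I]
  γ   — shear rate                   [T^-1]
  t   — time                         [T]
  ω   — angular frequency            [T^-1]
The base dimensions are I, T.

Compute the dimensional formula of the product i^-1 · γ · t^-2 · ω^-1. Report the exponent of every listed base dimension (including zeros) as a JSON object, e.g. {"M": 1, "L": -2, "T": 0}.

{"I": -1, "T": -2}

Exponent matrix [I,T] × [i,γ,t,ω]:
  I: [ 1  0  0  0]
  T: [ 0 -1  1 -1]
  [I]: (-1)·1+(1)·0+(-2)·0+(-1)·0 = -1
  [T]: (-1)·0+(1)·-1+(-2)·1+(-1)·-1 = -2
⇒ I^-1 T^-2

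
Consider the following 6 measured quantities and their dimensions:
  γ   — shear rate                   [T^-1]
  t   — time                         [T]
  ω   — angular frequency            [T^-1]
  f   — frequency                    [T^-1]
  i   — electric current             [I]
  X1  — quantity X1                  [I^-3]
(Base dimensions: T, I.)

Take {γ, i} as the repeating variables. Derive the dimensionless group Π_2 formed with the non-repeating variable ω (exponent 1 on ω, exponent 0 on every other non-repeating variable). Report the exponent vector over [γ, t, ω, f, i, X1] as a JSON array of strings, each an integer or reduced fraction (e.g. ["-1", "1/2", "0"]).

["-1", "0", "1", "0", "0", "0"]

Exponent matrix [T,I] × [γ,t,ω,f,i,X1]:
  T: [-1  1 -1 -1  0  0]
  I: [ 0  0  0  0  1 -3]
Row reduction gives pivot columns γ,i; rank = 2
Repeat: γ,i; free: t,ω,f,X1
RREF:
  r0: [   1   -1    1    1    0    0]
  r1: [   0    0    0    0    1   -3]
Fix exponent of ω at 1, t at 0, f at 0, X1 at 0; solve each RREF row for its pivot's exponent:
  r0: exp(γ) + (1)·1 = 0 ⇒ exp(γ) = -1
  r1: exp(i) + (0)·1 = 0 ⇒ exp(i) = 0
Π_2 = γ^-1 · ω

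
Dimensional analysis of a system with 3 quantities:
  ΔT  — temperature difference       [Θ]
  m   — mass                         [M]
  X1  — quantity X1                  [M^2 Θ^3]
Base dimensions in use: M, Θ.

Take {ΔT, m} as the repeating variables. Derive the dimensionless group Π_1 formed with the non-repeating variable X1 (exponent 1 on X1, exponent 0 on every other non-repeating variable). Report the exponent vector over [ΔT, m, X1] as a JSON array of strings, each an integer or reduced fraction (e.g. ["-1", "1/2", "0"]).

Exponent matrix [M,Θ] × [ΔT,m,X1]:
  M: [ 0  1  2]
  Θ: [ 1  0  3]
Echelon form has 2 nonzero rows (pivots: ΔT,m)
Repeat: ΔT,m; free: X1
RREF:
  r0: [   1    0    3]
  r1: [   0    1    2]
Fix exponent of X1 at 1; solve each RREF row for its pivot's exponent:
  r0: exp(ΔT) + (3)·1 = 0 ⇒ exp(ΔT) = -3
  r1: exp(m) + (2)·1 = 0 ⇒ exp(m) = -2
Π_1 = ΔT^-3 · m^-2 · X1

["-3", "-2", "1"]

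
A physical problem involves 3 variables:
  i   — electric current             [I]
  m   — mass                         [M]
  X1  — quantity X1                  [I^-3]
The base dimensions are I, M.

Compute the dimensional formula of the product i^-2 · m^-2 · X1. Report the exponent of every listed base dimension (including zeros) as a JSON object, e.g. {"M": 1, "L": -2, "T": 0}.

Dimensional matrix (I×M by i×m×X1):
  I: [ 1  0 -3]
  M: [ 0  1  0]
  [I]: (-2)·1+(-2)·0+(1)·-3 = -5
  [M]: (-2)·0+(-2)·1+(1)·0 = -2
⇒ I^-5 M^-2

{"I": -5, "M": -2}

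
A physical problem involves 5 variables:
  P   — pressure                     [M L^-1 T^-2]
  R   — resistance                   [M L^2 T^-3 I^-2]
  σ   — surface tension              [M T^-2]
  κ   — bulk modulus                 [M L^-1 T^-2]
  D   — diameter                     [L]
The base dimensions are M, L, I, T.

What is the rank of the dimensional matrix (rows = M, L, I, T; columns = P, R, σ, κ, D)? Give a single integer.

Dimensional matrix (M×L×I×T by P×R×σ×κ×D):
  M: [ 1  1  1  1  0]
  L: [-1  2  0 -1  1]
  I: [ 0 -2  0  0  0]
  T: [-2 -3 -2 -2  0]
Row reduction gives pivot columns P,R,σ; rank = 3

3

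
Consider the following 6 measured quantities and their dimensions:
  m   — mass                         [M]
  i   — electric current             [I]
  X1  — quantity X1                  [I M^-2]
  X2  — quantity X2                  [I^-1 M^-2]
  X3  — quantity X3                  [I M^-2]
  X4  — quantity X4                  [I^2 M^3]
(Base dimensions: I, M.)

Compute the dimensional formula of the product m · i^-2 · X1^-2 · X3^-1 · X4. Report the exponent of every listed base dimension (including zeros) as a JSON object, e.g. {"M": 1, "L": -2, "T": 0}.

{"I": -3, "M": 10}

Dimensional matrix (I×M by m×i×X1×X2×X3×X4):
  I: [ 0  1  1 -1  1  2]
  M: [ 1  0 -2 -2 -2  3]
  [I]: (1)·0+(-2)·1+(-2)·1+(-1)·1+(1)·2 = -3
  [M]: (1)·1+(-2)·0+(-2)·-2+(-1)·-2+(1)·3 = 10
⇒ I^-3 M^10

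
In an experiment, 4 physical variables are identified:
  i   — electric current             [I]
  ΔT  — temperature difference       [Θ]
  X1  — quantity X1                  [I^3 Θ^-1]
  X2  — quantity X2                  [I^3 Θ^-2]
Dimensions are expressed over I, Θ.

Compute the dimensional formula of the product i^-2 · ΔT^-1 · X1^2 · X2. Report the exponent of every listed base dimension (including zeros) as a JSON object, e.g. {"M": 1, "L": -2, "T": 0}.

Write exponents as rows I,Θ / cols i,ΔT,X1,X2:
  I: [ 1  0  3  3]
  Θ: [ 0  1 -1 -2]
  [I]: (-2)·1+(-1)·0+(2)·3+(1)·3 = 7
  [Θ]: (-2)·0+(-1)·1+(2)·-1+(1)·-2 = -5
⇒ I^7 Θ^-5

{"I": 7, "Θ": -5}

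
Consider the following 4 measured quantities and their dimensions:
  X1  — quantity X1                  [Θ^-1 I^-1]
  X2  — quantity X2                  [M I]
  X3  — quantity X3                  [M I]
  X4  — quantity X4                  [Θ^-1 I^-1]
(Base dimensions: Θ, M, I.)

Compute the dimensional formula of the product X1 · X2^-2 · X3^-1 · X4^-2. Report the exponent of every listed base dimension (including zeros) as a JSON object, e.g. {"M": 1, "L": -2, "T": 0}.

{"Θ": 1, "M": -3, "I": -2}

Exponent matrix [Θ,M,I] × [X1,X2,X3,X4]:
  Θ: [-1  0  0 -1]
  M: [ 0  1  1  0]
  I: [-1  1  1 -1]
  [Θ]: (1)·-1+(-2)·0+(-1)·0+(-2)·-1 = 1
  [M]: (1)·0+(-2)·1+(-1)·1+(-2)·0 = -3
  [I]: (1)·-1+(-2)·1+(-1)·1+(-2)·-1 = -2
⇒ Θ M^-3 I^-2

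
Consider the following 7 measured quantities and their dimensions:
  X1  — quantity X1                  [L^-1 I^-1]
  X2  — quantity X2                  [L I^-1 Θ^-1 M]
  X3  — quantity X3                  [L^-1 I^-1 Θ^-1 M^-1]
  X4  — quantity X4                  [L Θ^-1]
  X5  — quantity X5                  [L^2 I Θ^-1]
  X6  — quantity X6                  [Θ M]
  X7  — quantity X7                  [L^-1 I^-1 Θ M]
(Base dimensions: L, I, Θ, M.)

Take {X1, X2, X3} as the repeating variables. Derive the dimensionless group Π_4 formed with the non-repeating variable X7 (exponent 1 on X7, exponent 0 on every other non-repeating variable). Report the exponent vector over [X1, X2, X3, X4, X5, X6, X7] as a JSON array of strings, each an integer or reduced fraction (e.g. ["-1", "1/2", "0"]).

["-2", "0", "1", "0", "0", "0", "1"]

Dimensional matrix (L×I×Θ×M by X1×X2×X3×X4×X5×X6×X7):
  L: [-1  1 -1  1  2  0 -1]
  I: [-1 -1 -1  0  1  0 -1]
  Θ: [ 0 -1 -1 -1 -1  1  1]
  M: [ 0  1 -1  0  0  1  1]
Row reduction gives pivot columns X1,X2,X3; rank = 3
Pivot set = {X1,X2,X3}, free = {X4,X5,X6,X7}
RREF:
  r0: [   1    0    0   -1   -2    1    2]
  r1: [   0    1    0  1/2  1/2    0    0]
  r2: [   0    0    1  1/2  1/2   -1   -1]
  r3: [   0    0    0    0    0    0    0]
Fix exponent of X7 at 1, X4 at 0, X5 at 0, X6 at 0; solve each RREF row for its pivot's exponent:
  r0: exp(X1) + (2)·1 = 0 ⇒ exp(X1) = -2
  r1: exp(X2) + (0)·1 = 0 ⇒ exp(X2) = 0
  r2: exp(X3) + (-1)·1 = 0 ⇒ exp(X3) = 1
Π_4 = X1^-2 · X3 · X7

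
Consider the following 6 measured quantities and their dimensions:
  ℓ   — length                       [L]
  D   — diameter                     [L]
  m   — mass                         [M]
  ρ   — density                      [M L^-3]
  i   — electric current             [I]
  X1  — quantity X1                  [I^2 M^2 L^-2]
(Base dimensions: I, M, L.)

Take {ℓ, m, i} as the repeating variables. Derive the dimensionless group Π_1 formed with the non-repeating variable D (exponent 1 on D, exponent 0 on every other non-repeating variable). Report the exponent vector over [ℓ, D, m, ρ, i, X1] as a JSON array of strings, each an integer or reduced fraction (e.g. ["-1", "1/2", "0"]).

["-1", "1", "0", "0", "0", "0"]

Exponent matrix [I,M,L] × [ℓ,D,m,ρ,i,X1]:
  I: [ 0  0  0  0  1  2]
  M: [ 0  0  1  1  0  2]
  L: [ 1  1  0 -3  0 -2]
RREF → pivots at {ℓ,m,i} ⇒ r = 3
Pivot set = {ℓ,m,i}, free = {D,ρ,X1}
RREF:
  r0: [   1    1    0   -3    0   -2]
  r1: [   0    0    1    1    0    2]
  r2: [   0    0    0    0    1    2]
Fix exponent of D at 1, ρ at 0, X1 at 0; solve each RREF row for its pivot's exponent:
  r0: exp(ℓ) + (1)·1 = 0 ⇒ exp(ℓ) = -1
  r1: exp(m) + (0)·1 = 0 ⇒ exp(m) = 0
  r2: exp(i) + (0)·1 = 0 ⇒ exp(i) = 0
Π_1 = ℓ^-1 · D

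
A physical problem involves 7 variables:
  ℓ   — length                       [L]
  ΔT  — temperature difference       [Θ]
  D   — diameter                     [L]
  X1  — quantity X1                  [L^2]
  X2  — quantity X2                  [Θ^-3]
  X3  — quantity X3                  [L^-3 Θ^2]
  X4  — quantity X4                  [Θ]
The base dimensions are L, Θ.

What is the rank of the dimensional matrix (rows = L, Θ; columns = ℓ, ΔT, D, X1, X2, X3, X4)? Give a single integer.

2

Write exponents as rows L,Θ / cols ℓ,ΔT,D,X1,X2,X3,X4:
  L: [ 1  0  1  2  0 -3  0]
  Θ: [ 0  1  0  0 -3  2  1]
RREF → pivots at {ℓ,ΔT} ⇒ r = 2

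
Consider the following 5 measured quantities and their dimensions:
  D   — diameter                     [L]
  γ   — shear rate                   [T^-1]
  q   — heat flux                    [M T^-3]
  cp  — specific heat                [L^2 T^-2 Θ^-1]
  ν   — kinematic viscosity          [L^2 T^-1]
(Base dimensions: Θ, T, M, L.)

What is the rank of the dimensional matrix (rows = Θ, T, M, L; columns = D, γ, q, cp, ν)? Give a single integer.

4

Exponent matrix [Θ,T,M,L] × [D,γ,q,cp,ν]:
  Θ: [ 0  0  0 -1  0]
  T: [ 0 -1 -3 -2 -1]
  M: [ 0  0  1  0  0]
  L: [ 1  0  0  2  2]
Row reduction gives pivot columns D,γ,q,cp; rank = 4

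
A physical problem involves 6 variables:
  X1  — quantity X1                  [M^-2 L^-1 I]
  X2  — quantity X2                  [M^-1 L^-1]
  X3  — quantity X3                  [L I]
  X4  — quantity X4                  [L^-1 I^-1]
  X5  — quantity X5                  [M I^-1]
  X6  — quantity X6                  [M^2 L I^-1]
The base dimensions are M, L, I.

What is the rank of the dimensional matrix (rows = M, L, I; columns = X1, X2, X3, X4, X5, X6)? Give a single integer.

2

Dimensional matrix (M×L×I by X1×X2×X3×X4×X5×X6):
  M: [-2 -1  0  0  1  2]
  L: [-1 -1  1 -1  0  1]
  I: [ 1  0  1 -1 -1 -1]
Row reduction gives pivot columns X1,X2; rank = 2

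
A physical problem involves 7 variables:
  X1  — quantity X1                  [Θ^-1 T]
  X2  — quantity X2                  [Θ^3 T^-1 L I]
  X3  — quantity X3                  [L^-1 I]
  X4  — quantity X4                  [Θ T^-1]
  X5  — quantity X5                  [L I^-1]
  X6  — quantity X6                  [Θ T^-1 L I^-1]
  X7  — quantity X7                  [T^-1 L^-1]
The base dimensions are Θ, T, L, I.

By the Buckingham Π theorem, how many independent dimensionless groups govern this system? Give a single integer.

Exponent matrix [Θ,T,L,I] × [X1,X2,X3,X4,X5,X6,X7]:
  Θ: [-1  3  0  1  0  1  0]
  T: [ 1 -1  0 -1  0 -1 -1]
  L: [ 0  1 -1  0  1  1 -1]
  I: [ 0  1  1  0 -1 -1  0]
RREF → pivots at {X1,X2,X3} ⇒ r = 3
7 vars − rank 3 = 4 Π groups

4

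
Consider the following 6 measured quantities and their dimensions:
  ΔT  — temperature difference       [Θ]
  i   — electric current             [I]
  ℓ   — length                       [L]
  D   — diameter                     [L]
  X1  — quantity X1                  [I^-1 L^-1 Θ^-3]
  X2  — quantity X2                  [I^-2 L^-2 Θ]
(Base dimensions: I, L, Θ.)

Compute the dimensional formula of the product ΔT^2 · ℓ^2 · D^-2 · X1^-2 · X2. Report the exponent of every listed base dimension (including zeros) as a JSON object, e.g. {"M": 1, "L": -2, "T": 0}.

Dimensional matrix (I×L×Θ by ΔT×i×ℓ×D×X1×X2):
  I: [ 0  1  0  0 -1 -2]
  L: [ 0  0  1  1 -1 -2]
  Θ: [ 1  0  0  0 -3  1]
  [I]: (2)·0+(2)·0+(-2)·0+(-2)·-1+(1)·-2 = 0
  [L]: (2)·0+(2)·1+(-2)·1+(-2)·-1+(1)·-2 = 0
  [Θ]: (2)·1+(2)·0+(-2)·0+(-2)·-3+(1)·1 = 9
⇒ Θ^9

{"I": 0, "L": 0, "Θ": 9}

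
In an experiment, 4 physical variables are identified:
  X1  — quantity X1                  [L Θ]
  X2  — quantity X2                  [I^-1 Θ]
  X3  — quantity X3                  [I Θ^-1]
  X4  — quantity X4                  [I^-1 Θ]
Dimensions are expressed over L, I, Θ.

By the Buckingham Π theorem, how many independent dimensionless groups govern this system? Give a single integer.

Exponent matrix [L,I,Θ] × [X1,X2,X3,X4]:
  L: [ 1  0  0  0]
  I: [ 0 -1  1 -1]
  Θ: [ 1  1 -1  1]
Echelon form has 2 nonzero rows (pivots: X1,X2)
Π count = n − r = 4 − 2 = 2

2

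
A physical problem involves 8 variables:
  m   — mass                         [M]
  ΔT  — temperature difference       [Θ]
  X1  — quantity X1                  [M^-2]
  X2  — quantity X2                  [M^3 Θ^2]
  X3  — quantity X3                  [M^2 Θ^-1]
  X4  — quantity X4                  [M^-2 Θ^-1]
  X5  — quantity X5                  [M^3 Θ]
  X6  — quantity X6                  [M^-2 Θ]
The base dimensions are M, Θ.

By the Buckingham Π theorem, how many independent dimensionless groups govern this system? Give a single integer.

Dimensional matrix (M×Θ by m×ΔT×X1×X2×X3×X4×X5×X6):
  M: [ 1  0 -2  3  2 -2  3 -2]
  Θ: [ 0  1  0  2 -1 -1  1  1]
RREF → pivots at {m,ΔT} ⇒ r = 2
Π count = n − r = 8 − 2 = 6

6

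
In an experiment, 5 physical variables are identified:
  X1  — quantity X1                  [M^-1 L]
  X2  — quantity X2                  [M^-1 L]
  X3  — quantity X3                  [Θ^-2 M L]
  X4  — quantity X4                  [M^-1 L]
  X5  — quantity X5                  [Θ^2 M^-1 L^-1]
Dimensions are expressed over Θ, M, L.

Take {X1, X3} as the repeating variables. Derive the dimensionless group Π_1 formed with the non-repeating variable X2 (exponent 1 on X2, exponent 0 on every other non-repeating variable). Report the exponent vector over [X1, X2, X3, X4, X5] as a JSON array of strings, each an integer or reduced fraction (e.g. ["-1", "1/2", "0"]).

Dimensional matrix (Θ×M×L by X1×X2×X3×X4×X5):
  Θ: [ 0  0 -2  0  2]
  M: [-1 -1  1 -1 -1]
  L: [ 1  1  1  1 -1]
RREF → pivots at {X1,X3} ⇒ r = 2
Pivot set = {X1,X3}, free = {X2,X4,X5}
RREF:
  r0: [   1    1    0    1    0]
  r1: [   0    0    1    0   -1]
  r2: [   0    0    0    0    0]
Fix exponent of X2 at 1, X4 at 0, X5 at 0; solve each RREF row for its pivot's exponent:
  r0: exp(X1) + (1)·1 = 0 ⇒ exp(X1) = -1
  r1: exp(X3) + (0)·1 = 0 ⇒ exp(X3) = 0
Π_1 = X1^-1 · X2

["-1", "1", "0", "0", "0"]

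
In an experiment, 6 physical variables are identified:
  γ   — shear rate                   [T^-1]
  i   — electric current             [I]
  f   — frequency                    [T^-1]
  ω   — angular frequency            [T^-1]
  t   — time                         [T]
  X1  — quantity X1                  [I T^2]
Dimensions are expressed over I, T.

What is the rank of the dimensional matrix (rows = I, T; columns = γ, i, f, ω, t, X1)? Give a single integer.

2

Write exponents as rows I,T / cols γ,i,f,ω,t,X1:
  I: [ 0  1  0  0  0  1]
  T: [-1  0 -1 -1  1  2]
Row reduction gives pivot columns γ,i; rank = 2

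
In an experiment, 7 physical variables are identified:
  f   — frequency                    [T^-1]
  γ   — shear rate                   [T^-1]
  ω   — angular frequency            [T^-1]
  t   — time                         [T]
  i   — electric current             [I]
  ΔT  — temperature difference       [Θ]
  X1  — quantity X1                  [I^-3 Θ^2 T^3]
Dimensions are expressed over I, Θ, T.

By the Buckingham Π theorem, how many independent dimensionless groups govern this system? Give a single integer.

4

Write exponents as rows I,Θ,T / cols f,γ,ω,t,i,ΔT,X1:
  I: [ 0  0  0  0  1  0 -3]
  Θ: [ 0  0  0  0  0  1  2]
  T: [-1 -1 -1  1  0  0  3]
RREF → pivots at {f,i,ΔT} ⇒ r = 3
Π count = n − r = 7 − 3 = 4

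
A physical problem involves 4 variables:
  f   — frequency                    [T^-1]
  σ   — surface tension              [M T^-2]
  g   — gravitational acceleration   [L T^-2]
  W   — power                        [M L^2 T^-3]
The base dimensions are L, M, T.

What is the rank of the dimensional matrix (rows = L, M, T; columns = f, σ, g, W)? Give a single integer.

3

Exponent matrix [L,M,T] × [f,σ,g,W]:
  L: [ 0  0  1  2]
  M: [ 0  1  0  1]
  T: [-1 -2 -2 -3]
Echelon form has 3 nonzero rows (pivots: f,σ,g)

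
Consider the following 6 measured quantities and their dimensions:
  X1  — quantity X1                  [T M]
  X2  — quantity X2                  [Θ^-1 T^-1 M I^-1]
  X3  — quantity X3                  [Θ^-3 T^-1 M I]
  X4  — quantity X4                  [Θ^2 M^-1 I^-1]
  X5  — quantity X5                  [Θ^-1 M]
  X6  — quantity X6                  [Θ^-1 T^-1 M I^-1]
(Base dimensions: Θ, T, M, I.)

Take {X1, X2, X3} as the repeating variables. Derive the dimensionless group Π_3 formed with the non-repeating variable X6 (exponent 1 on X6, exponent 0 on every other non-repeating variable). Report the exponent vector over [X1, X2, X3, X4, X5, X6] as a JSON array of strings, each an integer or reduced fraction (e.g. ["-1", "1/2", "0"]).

["0", "-1", "0", "0", "0", "1"]

Dimensional matrix (Θ×T×M×I by X1×X2×X3×X4×X5×X6):
  Θ: [ 0 -1 -3  2 -1 -1]
  T: [ 1 -1 -1  0  0 -1]
  M: [ 1  1  1 -1  1  1]
  I: [ 0 -1  1 -1  0 -1]
Echelon form has 3 nonzero rows (pivots: X1,X2,X3)
Repeat: X1,X2,X3; free: X4,X5,X6
RREF:
  r0: [   1    0    0 -1/2  1/2    0]
  r1: [   0    1    0  1/4  1/4    1]
  r2: [   0    0    1 -3/4  1/4    0]
  r3: [   0    0    0    0    0    0]
Fix exponent of X6 at 1, X4 at 0, X5 at 0; solve each RREF row for its pivot's exponent:
  r0: exp(X1) + (0)·1 = 0 ⇒ exp(X1) = 0
  r1: exp(X2) + (1)·1 = 0 ⇒ exp(X2) = -1
  r2: exp(X3) + (0)·1 = 0 ⇒ exp(X3) = 0
Π_3 = X2^-1 · X6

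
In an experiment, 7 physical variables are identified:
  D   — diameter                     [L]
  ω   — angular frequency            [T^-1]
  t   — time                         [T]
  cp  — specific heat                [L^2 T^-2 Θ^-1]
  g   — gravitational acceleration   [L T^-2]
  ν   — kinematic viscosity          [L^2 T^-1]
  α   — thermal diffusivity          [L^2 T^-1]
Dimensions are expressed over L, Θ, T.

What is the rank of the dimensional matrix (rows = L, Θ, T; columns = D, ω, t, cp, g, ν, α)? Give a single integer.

3

Exponent matrix [L,Θ,T] × [D,ω,t,cp,g,ν,α]:
  L: [ 1  0  0  2  1  2  2]
  Θ: [ 0  0  0 -1  0  0  0]
  T: [ 0 -1  1 -2 -2 -1 -1]
Row reduction gives pivot columns D,ω,cp; rank = 3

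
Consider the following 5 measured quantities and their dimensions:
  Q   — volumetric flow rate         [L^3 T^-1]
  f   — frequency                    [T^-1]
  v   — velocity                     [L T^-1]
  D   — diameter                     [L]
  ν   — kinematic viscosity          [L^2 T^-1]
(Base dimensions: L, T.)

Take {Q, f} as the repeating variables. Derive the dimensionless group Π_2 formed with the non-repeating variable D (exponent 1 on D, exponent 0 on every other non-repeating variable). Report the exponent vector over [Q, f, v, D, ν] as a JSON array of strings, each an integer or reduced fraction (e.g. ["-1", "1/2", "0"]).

["-1/3", "1/3", "0", "1", "0"]

Exponent matrix [L,T] × [Q,f,v,D,ν]:
  L: [ 3  0  1  1  2]
  T: [-1 -1 -1  0 -1]
Echelon form has 2 nonzero rows (pivots: Q,f)
Repeat: Q,f; free: v,D,ν
RREF:
  r0: [   1    0  1/3  1/3  2/3]
  r1: [   0    1  2/3 -1/3  1/3]
Fix exponent of D at 1, v at 0, ν at 0; solve each RREF row for its pivot's exponent:
  r0: exp(Q) + (1/3)·1 = 0 ⇒ exp(Q) = -1/3
  r1: exp(f) + (-1/3)·1 = 0 ⇒ exp(f) = 1/3
Π_2 = Q^(-1/3) · f^(1/3) · D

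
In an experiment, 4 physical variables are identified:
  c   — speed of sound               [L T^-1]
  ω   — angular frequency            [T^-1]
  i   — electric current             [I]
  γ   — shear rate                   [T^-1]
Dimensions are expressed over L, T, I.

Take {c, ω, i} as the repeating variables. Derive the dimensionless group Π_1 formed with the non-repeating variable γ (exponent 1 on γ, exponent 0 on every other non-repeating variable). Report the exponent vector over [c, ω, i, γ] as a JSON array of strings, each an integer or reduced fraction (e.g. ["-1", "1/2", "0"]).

["0", "-1", "0", "1"]

Exponent matrix [L,T,I] × [c,ω,i,γ]:
  L: [ 1  0  0  0]
  T: [-1 -1  0 -1]
  I: [ 0  0  1  0]
RREF → pivots at {c,ω,i} ⇒ r = 3
Repeat: c,ω,i; free: γ
RREF:
  r0: [   1    0    0    0]
  r1: [   0    1    0    1]
  r2: [   0    0    1    0]
Fix exponent of γ at 1; solve each RREF row for its pivot's exponent:
  r0: exp(c) + (0)·1 = 0 ⇒ exp(c) = 0
  r1: exp(ω) + (1)·1 = 0 ⇒ exp(ω) = -1
  r2: exp(i) + (0)·1 = 0 ⇒ exp(i) = 0
Π_1 = ω^-1 · γ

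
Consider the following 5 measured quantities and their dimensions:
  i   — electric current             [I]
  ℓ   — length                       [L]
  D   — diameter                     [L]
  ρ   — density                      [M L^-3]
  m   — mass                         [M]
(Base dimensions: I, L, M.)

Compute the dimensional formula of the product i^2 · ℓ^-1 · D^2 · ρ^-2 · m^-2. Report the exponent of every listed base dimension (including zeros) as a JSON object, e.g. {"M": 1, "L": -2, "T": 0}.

{"I": 2, "L": 7, "M": -4}

Dimensional matrix (I×L×M by i×ℓ×D×ρ×m):
  I: [ 1  0  0  0  0]
  L: [ 0  1  1 -3  0]
  M: [ 0  0  0  1  1]
  [I]: (2)·1+(-1)·0+(2)·0+(-2)·0+(-2)·0 = 2
  [L]: (2)·0+(-1)·1+(2)·1+(-2)·-3+(-2)·0 = 7
  [M]: (2)·0+(-1)·0+(2)·0+(-2)·1+(-2)·1 = -4
⇒ I^2 L^7 M^-4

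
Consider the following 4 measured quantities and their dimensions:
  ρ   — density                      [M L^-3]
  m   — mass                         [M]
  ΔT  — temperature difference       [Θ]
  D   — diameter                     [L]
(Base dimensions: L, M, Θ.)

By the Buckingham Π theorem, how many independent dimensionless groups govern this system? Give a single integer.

Dimensional matrix (L×M×Θ by ρ×m×ΔT×D):
  L: [-3  0  0  1]
  M: [ 1  1  0  0]
  Θ: [ 0  0  1  0]
Echelon form has 3 nonzero rows (pivots: ρ,m,ΔT)
Π count = n − r = 4 − 3 = 1

1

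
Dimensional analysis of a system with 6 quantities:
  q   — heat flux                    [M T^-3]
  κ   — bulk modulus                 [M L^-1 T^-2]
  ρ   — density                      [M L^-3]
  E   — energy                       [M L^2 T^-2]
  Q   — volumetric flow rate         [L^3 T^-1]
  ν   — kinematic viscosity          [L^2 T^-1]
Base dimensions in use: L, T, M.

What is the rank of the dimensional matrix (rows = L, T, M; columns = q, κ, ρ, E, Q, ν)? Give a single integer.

Exponent matrix [L,T,M] × [q,κ,ρ,E,Q,ν]:
  L: [ 0 -1 -3  2  3  2]
  T: [-3 -2  0 -2 -1 -1]
  M: [ 1  1  1  1  0  0]
RREF → pivots at {q,κ,E} ⇒ r = 3

3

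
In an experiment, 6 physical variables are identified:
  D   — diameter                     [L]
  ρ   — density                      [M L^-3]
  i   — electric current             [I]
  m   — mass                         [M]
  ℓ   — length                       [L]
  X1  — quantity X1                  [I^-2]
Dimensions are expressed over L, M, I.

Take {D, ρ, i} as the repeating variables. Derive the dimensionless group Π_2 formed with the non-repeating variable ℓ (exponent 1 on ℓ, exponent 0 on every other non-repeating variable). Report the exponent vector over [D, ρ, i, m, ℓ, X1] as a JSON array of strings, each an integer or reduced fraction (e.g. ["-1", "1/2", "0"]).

Exponent matrix [L,M,I] × [D,ρ,i,m,ℓ,X1]:
  L: [ 1 -3  0  0  1  0]
  M: [ 0  1  0  1  0  0]
  I: [ 0  0  1  0  0 -2]
Echelon form has 3 nonzero rows (pivots: D,ρ,i)
Repeat: D,ρ,i; free: m,ℓ,X1
RREF:
  r0: [   1    0    0    3    1    0]
  r1: [   0    1    0    1    0    0]
  r2: [   0    0    1    0    0   -2]
Fix exponent of ℓ at 1, m at 0, X1 at 0; solve each RREF row for its pivot's exponent:
  r0: exp(D) + (1)·1 = 0 ⇒ exp(D) = -1
  r1: exp(ρ) + (0)·1 = 0 ⇒ exp(ρ) = 0
  r2: exp(i) + (0)·1 = 0 ⇒ exp(i) = 0
Π_2 = D^-1 · ℓ

["-1", "0", "0", "0", "1", "0"]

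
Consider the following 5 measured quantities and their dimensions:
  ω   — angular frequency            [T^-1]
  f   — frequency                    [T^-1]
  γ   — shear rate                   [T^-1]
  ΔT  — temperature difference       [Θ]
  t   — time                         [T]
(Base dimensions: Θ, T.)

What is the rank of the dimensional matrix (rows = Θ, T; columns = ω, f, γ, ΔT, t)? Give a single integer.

Dimensional matrix (Θ×T by ω×f×γ×ΔT×t):
  Θ: [ 0  0  0  1  0]
  T: [-1 -1 -1  0  1]
Row reduction gives pivot columns ω,ΔT; rank = 2

2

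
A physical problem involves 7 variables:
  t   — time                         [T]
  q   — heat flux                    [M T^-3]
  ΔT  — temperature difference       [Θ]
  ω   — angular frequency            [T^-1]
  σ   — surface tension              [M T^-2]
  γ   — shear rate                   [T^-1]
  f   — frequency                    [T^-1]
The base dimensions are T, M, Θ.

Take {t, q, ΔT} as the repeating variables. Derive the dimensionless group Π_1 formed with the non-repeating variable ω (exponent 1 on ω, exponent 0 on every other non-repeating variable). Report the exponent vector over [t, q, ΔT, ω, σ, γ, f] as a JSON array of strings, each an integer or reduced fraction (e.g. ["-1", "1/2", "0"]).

Exponent matrix [T,M,Θ] × [t,q,ΔT,ω,σ,γ,f]:
  T: [ 1 -3  0 -1 -2 -1 -1]
  M: [ 0  1  0  0  1  0  0]
  Θ: [ 0  0  1  0  0  0  0]
Row reduction gives pivot columns t,q,ΔT; rank = 3
Repeat: t,q,ΔT; free: ω,σ,γ,f
RREF:
  r0: [   1    0    0   -1    1   -1   -1]
  r1: [   0    1    0    0    1    0    0]
  r2: [   0    0    1    0    0    0    0]
Fix exponent of ω at 1, σ at 0, γ at 0, f at 0; solve each RREF row for its pivot's exponent:
  r0: exp(t) + (-1)·1 = 0 ⇒ exp(t) = 1
  r1: exp(q) + (0)·1 = 0 ⇒ exp(q) = 0
  r2: exp(ΔT) + (0)·1 = 0 ⇒ exp(ΔT) = 0
Π_1 = t · ω

["1", "0", "0", "1", "0", "0", "0"]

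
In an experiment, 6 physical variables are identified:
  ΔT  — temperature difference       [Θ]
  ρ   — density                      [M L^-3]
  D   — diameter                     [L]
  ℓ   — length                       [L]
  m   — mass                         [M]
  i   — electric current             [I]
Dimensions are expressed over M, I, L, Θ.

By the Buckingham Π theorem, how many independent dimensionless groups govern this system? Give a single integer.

2

Dimensional matrix (M×I×L×Θ by ΔT×ρ×D×ℓ×m×i):
  M: [ 0  1  0  0  1  0]
  I: [ 0  0  0  0  0  1]
  L: [ 0 -3  1  1  0  0]
  Θ: [ 1  0  0  0  0  0]
RREF → pivots at {ΔT,ρ,D,i} ⇒ r = 4
Π count = n − r = 6 − 4 = 2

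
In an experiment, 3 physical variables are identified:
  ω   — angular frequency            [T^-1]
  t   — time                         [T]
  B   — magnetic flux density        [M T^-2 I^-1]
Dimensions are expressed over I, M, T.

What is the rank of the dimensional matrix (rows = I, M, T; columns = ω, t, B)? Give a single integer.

Write exponents as rows I,M,T / cols ω,t,B:
  I: [ 0  0 -1]
  M: [ 0  0  1]
  T: [-1  1 -2]
Row reduction gives pivot columns ω,B; rank = 2

2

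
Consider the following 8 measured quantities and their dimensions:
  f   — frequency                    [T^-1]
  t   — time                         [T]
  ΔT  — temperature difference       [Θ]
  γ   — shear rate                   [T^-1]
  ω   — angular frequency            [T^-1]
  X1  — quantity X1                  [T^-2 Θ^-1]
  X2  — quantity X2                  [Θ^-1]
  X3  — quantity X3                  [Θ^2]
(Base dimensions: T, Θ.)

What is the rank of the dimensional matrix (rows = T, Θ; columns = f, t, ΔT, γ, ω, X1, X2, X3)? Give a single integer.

Write exponents as rows T,Θ / cols f,t,ΔT,γ,ω,X1,X2,X3:
  T: [-1  1  0 -1 -1 -2  0  0]
  Θ: [ 0  0  1  0  0 -1 -1  2]
Row reduction gives pivot columns f,ΔT; rank = 2

2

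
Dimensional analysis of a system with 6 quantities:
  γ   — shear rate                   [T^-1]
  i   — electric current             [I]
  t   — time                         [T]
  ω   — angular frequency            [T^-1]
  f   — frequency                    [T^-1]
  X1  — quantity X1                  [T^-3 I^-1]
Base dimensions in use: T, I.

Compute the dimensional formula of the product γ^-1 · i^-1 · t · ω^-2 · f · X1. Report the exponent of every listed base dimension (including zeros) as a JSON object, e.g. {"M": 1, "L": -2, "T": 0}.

Dimensional matrix (T×I by γ×i×t×ω×f×X1):
  T: [-1  0  1 -1 -1 -3]
  I: [ 0  1  0  0  0 -1]
  [T]: (-1)·-1+(-1)·0+(1)·1+(-2)·-1+(1)·-1+(1)·-3 = 0
  [I]: (-1)·0+(-1)·1+(1)·0+(-2)·0+(1)·0+(1)·-1 = -2
⇒ I^-2

{"T": 0, "I": -2}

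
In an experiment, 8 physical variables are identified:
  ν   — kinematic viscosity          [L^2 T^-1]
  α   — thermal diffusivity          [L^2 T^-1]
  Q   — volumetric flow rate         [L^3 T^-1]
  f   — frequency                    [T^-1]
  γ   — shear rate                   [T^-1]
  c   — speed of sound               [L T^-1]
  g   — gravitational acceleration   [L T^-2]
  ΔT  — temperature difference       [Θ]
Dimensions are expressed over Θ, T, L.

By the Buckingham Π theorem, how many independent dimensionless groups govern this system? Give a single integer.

Dimensional matrix (Θ×T×L by ν×α×Q×f×γ×c×g×ΔT):
  Θ: [ 0  0  0  0  0  0  0  1]
  T: [-1 -1 -1 -1 -1 -1 -2  0]
  L: [ 2  2  3  0  0  1  1  0]
Row reduction gives pivot columns ν,Q,ΔT; rank = 3
n=8, r=3 ⇒ 5 dimensionless groups

5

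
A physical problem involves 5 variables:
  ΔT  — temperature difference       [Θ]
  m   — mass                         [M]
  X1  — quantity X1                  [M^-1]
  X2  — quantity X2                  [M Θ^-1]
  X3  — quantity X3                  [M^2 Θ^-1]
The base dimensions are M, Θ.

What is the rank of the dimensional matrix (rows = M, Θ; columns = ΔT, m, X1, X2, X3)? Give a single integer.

Dimensional matrix (M×Θ by ΔT×m×X1×X2×X3):
  M: [ 0  1 -1  1  2]
  Θ: [ 1  0  0 -1 -1]
Echelon form has 2 nonzero rows (pivots: ΔT,m)

2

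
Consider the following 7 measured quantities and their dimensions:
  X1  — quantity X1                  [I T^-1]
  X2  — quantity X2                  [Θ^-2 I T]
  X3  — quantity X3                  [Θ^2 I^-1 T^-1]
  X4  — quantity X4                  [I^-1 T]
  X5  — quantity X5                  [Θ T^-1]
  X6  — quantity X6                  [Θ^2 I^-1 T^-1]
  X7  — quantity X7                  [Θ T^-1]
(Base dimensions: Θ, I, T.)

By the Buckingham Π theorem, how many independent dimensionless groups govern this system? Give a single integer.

5

Write exponents as rows Θ,I,T / cols X1,X2,X3,X4,X5,X6,X7:
  Θ: [ 0 -2  2  0  1  2  1]
  I: [ 1  1 -1 -1  0 -1  0]
  T: [-1  1 -1  1 -1 -1 -1]
Row reduction gives pivot columns X1,X2; rank = 2
7 vars − rank 2 = 5 Π groups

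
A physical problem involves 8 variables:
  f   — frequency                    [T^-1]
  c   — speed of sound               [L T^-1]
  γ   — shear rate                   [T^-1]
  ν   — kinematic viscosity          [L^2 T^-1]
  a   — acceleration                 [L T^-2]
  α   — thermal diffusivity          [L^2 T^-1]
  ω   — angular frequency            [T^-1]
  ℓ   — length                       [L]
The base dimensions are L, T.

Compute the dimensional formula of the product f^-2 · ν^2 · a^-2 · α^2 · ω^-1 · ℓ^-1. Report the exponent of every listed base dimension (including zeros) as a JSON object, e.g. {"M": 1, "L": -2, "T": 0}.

{"L": 5, "T": 3}

Write exponents as rows L,T / cols f,c,γ,ν,a,α,ω,ℓ:
  L: [ 0  1  0  2  1  2  0  1]
  T: [-1 -1 -1 -1 -2 -1 -1  0]
  [L]: (-2)·0+(2)·2+(-2)·1+(2)·2+(-1)·0+(-1)·1 = 5
  [T]: (-2)·-1+(2)·-1+(-2)·-2+(2)·-1+(-1)·-1+(-1)·0 = 3
⇒ L^5 T^3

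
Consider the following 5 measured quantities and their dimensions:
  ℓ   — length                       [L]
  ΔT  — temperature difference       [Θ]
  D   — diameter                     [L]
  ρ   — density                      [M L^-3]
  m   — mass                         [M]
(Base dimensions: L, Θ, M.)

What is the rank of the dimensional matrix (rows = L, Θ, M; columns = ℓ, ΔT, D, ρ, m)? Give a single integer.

3

Write exponents as rows L,Θ,M / cols ℓ,ΔT,D,ρ,m:
  L: [ 1  0  1 -3  0]
  Θ: [ 0  1  0  0  0]
  M: [ 0  0  0  1  1]
RREF → pivots at {ℓ,ΔT,ρ} ⇒ r = 3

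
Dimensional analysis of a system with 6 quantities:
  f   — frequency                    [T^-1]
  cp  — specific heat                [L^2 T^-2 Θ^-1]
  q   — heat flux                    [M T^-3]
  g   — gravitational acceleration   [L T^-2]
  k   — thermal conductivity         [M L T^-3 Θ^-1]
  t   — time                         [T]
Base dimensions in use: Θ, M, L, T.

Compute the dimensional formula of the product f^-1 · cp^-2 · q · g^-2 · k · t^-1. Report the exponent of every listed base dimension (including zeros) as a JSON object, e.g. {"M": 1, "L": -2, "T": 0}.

Write exponents as rows Θ,M,L,T / cols f,cp,q,g,k,t:
  Θ: [ 0 -1  0  0 -1  0]
  M: [ 0  0  1  0  1  0]
  L: [ 0  2  0  1  1  0]
  T: [-1 -2 -3 -2 -3  1]
  [Θ]: (-1)·0+(-2)·-1+(1)·0+(-2)·0+(1)·-1+(-1)·0 = 1
  [M]: (-1)·0+(-2)·0+(1)·1+(-2)·0+(1)·1+(-1)·0 = 2
  [L]: (-1)·0+(-2)·2+(1)·0+(-2)·1+(1)·1+(-1)·0 = -5
  [T]: (-1)·-1+(-2)·-2+(1)·-3+(-2)·-2+(1)·-3+(-1)·1 = 2
⇒ Θ M^2 L^-5 T^2

{"Θ": 1, "M": 2, "L": -5, "T": 2}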